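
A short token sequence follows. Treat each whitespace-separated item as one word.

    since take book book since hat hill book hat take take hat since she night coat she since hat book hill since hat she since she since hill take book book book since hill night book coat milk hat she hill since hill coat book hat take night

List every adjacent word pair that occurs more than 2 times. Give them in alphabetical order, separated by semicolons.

Bigram counts meeting the condition (more than 2 times):
  book book: 3
  she since: 3
  since hat: 3
  since hill: 3

book book; she since; since hat; since hill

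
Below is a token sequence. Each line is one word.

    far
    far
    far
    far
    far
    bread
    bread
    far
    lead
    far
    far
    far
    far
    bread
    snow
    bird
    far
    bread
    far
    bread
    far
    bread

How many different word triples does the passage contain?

22 tokens → 20 trigram windows in total.
Repeated trigrams (each contributes count−1 duplicates):
  far far far: 5
  bread far bread: 2
  far bread far: 2
  far far bread: 2
7 duplicate windows → 20 − 7 = 13 distinct.

13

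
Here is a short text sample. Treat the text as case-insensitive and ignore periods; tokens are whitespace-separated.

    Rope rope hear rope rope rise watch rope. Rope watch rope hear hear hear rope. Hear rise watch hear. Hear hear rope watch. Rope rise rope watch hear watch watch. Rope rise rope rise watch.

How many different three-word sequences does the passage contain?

27

35 tokens → 33 trigram windows in total.
Repeated trigrams (each contributes count−1 duplicates):
  hear hear hear: 2
  hear hear rope: 2
  rope rise rope: 2
  rope rise watch: 2
  rope watch rope: 2
  watch rope rise: 2
6 duplicate windows → 33 − 6 = 27 distinct.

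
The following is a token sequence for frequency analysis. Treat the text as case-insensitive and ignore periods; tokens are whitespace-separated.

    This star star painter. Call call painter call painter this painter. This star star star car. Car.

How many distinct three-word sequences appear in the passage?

14

17 tokens → 15 trigram windows in total.
Repeated trigrams (each contributes count−1 duplicates):
  this star star: 2
1 duplicate windows → 15 − 1 = 14 distinct.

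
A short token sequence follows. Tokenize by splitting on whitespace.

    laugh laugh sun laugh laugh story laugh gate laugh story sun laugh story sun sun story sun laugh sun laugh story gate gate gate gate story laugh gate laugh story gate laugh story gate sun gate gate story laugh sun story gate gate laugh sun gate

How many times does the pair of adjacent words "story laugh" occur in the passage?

Scanning the 45 overlapping bigram windows for "story laugh":
  position 6–7: story laugh
  position 26–27: story laugh
  position 38–39: story laugh

3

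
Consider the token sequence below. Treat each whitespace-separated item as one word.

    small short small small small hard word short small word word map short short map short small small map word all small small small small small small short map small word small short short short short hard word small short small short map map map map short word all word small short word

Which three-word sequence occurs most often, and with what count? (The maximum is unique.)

Trigram frequencies (highest first):
  small small small: 5
  word small short: 3
  small short small: 2
  short small small: 2
  small short map: 2
  short short short: 2
  … (34 more, each ≤ 2)

"small small small", 5 times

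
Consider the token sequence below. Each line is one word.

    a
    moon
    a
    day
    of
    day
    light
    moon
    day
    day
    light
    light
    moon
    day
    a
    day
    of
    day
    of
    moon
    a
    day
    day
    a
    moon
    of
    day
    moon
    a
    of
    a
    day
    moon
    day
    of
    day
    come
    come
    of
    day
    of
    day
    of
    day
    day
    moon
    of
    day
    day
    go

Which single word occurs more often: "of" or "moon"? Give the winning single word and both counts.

"of": 10 occurrences
"moon": 8 occurrences

"of" (10 vs 8)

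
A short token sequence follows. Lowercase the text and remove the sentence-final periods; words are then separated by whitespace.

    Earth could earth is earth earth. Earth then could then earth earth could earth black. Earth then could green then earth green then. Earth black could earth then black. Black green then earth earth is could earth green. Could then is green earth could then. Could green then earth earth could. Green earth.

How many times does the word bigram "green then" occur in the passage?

Scanning the 52 overlapping bigram windows for "green then":
  position 19–20: green then
  position 22–23: green then
  position 31–32: green then
  position 47–48: green then

4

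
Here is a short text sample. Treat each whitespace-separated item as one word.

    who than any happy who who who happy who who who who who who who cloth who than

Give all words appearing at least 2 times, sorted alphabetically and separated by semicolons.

Unigram counts meeting the condition (at least 2 times):
  happy: 2
  than: 2
  who: 12

happy; than; who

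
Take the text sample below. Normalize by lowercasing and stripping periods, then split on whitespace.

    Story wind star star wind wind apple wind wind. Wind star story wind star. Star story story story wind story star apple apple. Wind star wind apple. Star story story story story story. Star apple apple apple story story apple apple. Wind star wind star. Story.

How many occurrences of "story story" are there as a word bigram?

7

Scanning the 45 overlapping bigram windows for "story story":
  position 16–17: story story
  position 17–18: story story
  position 29–30: story story
  position 30–31: story story
  position 31–32: story story
  position 32–33: story story
  position 38–39: story story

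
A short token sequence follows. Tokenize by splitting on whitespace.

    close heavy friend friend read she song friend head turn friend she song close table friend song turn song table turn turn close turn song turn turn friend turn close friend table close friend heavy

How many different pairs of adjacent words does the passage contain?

27

35 tokens → 34 bigram windows in total.
Repeated bigrams (each contributes count−1 duplicates):
  close friend: 2
  she song: 2
  song turn: 2
  turn close: 2
  turn friend: 2
  turn song: 2
  turn turn: 2
7 duplicate windows → 34 − 7 = 27 distinct.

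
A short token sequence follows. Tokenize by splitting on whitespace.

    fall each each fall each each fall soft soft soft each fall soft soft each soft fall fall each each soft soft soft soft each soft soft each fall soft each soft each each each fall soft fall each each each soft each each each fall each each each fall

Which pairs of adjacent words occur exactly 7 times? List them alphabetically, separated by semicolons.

Bigram counts meeting the condition (exactly 7 times):
  each fall: 7
  soft each: 7
  soft soft: 7

each fall; soft each; soft soft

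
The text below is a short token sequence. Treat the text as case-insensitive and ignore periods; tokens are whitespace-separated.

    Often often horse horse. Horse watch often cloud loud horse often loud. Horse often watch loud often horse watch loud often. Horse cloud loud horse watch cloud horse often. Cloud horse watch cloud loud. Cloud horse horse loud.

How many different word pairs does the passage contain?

18

38 tokens → 37 bigram windows in total.
Repeated bigrams (each contributes count−1 duplicates):
  horse watch: 4
  cloud horse: 3
  cloud loud: 3
  horse horse: 3
  horse often: 3
  loud horse: 3
  often horse: 3
  loud often: 2
  … (3 more repeated)
19 duplicate windows → 37 − 19 = 18 distinct.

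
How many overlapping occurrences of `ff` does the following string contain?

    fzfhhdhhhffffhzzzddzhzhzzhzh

Sliding a length-2 window over the 28 characters (27 positions):
  position 10–11: ff
  position 11–12: ff
  position 12–13: ff

3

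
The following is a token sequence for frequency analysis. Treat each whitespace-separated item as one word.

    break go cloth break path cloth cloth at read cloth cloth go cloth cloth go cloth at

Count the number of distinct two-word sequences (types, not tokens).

17 tokens → 16 bigram windows in total.
Repeated bigrams (each contributes count−1 duplicates):
  cloth cloth: 3
  go cloth: 3
  cloth at: 2
  cloth go: 2
6 duplicate windows → 16 − 6 = 10 distinct.

10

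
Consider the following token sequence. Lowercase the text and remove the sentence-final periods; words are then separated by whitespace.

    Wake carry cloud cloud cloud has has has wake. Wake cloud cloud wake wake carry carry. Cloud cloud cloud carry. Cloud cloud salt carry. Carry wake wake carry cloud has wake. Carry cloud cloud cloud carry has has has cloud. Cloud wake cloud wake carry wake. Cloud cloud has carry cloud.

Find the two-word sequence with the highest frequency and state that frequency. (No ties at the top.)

"cloud cloud", 10 times

Bigram frequencies (highest first):
  cloud cloud: 10
  carry cloud: 6
  wake carry: 5
  has has: 4
  cloud has: 3
  wake wake: 3
  … (11 more, each ≤ 3)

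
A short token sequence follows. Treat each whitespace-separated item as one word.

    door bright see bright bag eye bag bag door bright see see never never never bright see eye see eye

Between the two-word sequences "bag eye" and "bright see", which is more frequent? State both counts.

"bag eye": 1 occurrence
"bright see": 3 occurrences

"bright see" (3 vs 1)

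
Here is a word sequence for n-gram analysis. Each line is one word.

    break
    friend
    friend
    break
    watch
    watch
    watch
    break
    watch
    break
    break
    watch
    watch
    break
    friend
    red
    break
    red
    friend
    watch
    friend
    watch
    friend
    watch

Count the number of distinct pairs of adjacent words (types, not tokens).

24 tokens → 23 bigram windows in total.
Repeated bigrams (each contributes count−1 duplicates):
  break watch: 3
  friend watch: 3
  watch break: 3
  watch watch: 3
  break friend: 2
  watch friend: 2
10 duplicate windows → 23 − 10 = 13 distinct.

13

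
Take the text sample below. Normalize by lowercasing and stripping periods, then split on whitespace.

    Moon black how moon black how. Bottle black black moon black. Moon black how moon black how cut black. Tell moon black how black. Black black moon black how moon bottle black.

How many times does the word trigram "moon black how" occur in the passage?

Scanning the 30 overlapping trigram windows for "moon black how":
  position 1–3: moon black how
  position 4–6: moon black how
  position 12–14: moon black how
  position 15–17: moon black how
  position 21–23: moon black how
  position 27–29: moon black how

6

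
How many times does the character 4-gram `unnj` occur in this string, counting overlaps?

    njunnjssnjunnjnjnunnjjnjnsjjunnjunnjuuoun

Sliding a length-4 window over the 41 characters (38 positions):
  position 3–6: unnj
  position 11–14: unnj
  position 18–21: unnj
  position 29–32: unnj
  position 33–36: unnj

5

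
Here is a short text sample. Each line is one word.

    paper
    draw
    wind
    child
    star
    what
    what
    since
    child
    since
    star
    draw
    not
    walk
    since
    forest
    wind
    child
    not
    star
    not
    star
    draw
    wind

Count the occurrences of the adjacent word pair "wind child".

Scanning the 23 overlapping bigram windows for "wind child":
  position 3–4: wind child
  position 17–18: wind child

2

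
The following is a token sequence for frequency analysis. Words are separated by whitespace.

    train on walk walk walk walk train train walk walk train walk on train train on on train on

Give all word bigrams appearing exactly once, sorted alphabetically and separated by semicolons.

Bigram counts meeting the condition (exactly once):
  on on: 1
  on walk: 1
  walk on: 1

on on; on walk; walk on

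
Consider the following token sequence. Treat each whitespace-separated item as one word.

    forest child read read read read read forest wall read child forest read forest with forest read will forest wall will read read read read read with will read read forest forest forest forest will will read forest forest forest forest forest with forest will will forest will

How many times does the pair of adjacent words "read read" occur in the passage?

Scanning the 47 overlapping bigram windows for "read read":
  position 3–4: read read
  position 4–5: read read
  position 5–6: read read
  position 6–7: read read
  position 22–23: read read
  position 23–24: read read
  position 24–25: read read
  position 25–26: read read
  position 29–30: read read

9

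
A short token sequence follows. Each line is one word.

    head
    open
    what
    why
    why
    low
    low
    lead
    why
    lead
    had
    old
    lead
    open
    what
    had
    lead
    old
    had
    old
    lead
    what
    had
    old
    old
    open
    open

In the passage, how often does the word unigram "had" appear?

Scanning the 27 tokens for "had":
  position 11: had
  position 16: had
  position 19: had
  position 23: had

4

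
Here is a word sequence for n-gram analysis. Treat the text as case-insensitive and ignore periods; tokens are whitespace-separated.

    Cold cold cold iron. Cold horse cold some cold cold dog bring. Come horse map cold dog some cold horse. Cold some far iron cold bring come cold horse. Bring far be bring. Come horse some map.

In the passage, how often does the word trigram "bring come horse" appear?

Scanning the 35 overlapping trigram windows for "bring come horse":
  position 12–14: bring come horse
  position 33–35: bring come horse

2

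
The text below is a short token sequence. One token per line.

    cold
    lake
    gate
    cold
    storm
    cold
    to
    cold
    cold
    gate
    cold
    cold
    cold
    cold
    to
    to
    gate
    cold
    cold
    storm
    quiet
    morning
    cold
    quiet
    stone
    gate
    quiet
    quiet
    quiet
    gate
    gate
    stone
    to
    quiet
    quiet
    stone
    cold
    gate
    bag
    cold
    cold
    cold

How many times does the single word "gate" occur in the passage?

Scanning the 42 tokens for "gate":
  position 3: gate
  position 10: gate
  position 17: gate
  position 26: gate
  position 30: gate
  position 31: gate
  position 38: gate

7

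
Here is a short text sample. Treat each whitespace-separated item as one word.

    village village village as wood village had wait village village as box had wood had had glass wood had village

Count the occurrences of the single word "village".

7

Scanning the 20 tokens for "village":
  position 1: village
  position 2: village
  position 3: village
  position 6: village
  position 9: village
  position 10: village
  position 20: village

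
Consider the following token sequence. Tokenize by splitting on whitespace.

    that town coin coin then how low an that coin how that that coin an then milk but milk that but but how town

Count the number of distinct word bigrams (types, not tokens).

22

24 tokens → 23 bigram windows in total.
Repeated bigrams (each contributes count−1 duplicates):
  that coin: 2
1 duplicate windows → 23 − 1 = 22 distinct.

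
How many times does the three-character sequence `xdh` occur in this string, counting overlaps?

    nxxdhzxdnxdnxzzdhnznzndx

Sliding a length-3 window over the 24 characters (22 positions):
  position 3–5: xdh

1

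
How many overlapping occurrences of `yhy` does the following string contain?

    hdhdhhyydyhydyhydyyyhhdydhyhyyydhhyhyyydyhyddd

Sliding a length-3 window over the 46 characters (44 positions):
  position 10–12: yhy
  position 14–16: yhy
  position 27–29: yhy
  position 35–37: yhy
  position 41–43: yhy

5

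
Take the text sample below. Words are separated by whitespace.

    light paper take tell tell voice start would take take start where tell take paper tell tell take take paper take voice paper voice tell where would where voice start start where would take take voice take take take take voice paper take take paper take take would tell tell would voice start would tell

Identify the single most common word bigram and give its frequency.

"take take", 8 times

Bigram frequencies (highest first):
  take take: 8
  paper take: 4
  tell tell: 3
  voice start: 3
  take paper: 3
  take voice: 3
  … (23 more, each ≤ 2)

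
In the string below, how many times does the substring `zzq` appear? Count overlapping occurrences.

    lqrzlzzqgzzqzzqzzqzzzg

Sliding a length-3 window over the 22 characters (20 positions):
  position 6–8: zzq
  position 10–12: zzq
  position 13–15: zzq
  position 16–18: zzq

4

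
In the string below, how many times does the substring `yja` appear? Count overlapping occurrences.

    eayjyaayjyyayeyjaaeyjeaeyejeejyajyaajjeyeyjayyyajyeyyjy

2

Sliding a length-3 window over the 55 characters (53 positions):
  position 15–17: yja
  position 42–44: yja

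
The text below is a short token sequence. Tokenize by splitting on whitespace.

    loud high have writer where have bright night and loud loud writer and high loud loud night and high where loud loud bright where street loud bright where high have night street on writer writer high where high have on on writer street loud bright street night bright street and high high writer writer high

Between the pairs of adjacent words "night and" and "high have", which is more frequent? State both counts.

"high have" (3 vs 2)

"night and": 2 occurrences
"high have": 3 occurrences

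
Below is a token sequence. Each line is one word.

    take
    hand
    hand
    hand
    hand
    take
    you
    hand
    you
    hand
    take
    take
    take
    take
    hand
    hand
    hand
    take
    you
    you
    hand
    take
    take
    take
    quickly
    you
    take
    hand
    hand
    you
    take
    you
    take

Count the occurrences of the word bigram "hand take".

4

Scanning the 32 overlapping bigram windows for "hand take":
  position 5–6: hand take
  position 10–11: hand take
  position 17–18: hand take
  position 21–22: hand take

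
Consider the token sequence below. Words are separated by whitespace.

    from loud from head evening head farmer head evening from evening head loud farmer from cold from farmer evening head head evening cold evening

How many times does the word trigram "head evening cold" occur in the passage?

Scanning the 22 overlapping trigram windows for "head evening cold":
  position 21–23: head evening cold

1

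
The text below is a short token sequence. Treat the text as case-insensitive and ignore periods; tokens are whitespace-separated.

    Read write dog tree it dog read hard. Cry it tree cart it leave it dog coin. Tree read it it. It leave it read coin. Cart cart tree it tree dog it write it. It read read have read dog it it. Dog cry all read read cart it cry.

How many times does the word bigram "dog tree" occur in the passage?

Scanning the 50 overlapping bigram windows for "dog tree":
  position 3–4: dog tree

1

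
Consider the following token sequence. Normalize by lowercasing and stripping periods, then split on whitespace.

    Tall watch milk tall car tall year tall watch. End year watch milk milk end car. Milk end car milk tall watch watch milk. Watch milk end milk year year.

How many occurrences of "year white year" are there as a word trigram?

Scanning the 28 overlapping trigram windows for "year white year":
  (none found)

0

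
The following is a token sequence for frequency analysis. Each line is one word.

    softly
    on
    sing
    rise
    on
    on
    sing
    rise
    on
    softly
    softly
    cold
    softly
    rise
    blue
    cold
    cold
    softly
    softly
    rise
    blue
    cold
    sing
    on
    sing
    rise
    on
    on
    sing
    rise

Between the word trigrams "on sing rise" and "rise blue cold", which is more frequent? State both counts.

"on sing rise" (4 vs 2)

"on sing rise": 4 occurrences
"rise blue cold": 2 occurrences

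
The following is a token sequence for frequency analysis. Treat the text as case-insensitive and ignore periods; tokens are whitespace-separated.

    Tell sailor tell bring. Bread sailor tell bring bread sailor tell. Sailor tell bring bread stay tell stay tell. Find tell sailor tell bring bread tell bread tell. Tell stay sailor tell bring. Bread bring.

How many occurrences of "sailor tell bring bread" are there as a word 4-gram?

5

Scanning the 32 overlapping 4-gram windows for "sailor tell bring bread":
  position 2–5: sailor tell bring bread
  position 6–9: sailor tell bring bread
  position 12–15: sailor tell bring bread
  position 22–25: sailor tell bring bread
  position 31–34: sailor tell bring bread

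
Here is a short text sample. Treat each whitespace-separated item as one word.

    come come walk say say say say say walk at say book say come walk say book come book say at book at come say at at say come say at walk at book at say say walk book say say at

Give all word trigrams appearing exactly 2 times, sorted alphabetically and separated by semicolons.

Trigram counts meeting the condition (exactly 2 times):
  at book at: 2
  come say at: 2
  come walk say: 2
  say say walk: 2

at book at; come say at; come walk say; say say walk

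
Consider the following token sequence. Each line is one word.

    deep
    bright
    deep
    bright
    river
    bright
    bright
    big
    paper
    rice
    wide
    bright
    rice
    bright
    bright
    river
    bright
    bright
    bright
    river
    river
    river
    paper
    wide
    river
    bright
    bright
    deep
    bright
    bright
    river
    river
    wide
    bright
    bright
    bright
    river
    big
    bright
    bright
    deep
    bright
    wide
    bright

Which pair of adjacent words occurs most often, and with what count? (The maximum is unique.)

"bright bright", 9 times

Bigram frequencies (highest first):
  bright bright: 9
  bright river: 5
  deep bright: 4
  bright deep: 3
  river bright: 3
  wide bright: 3
  … (14 more, each ≤ 3)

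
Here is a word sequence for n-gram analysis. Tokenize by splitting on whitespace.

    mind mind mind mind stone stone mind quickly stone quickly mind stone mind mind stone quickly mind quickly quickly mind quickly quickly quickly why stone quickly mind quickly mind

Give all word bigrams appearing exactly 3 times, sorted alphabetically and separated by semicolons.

mind stone; quickly quickly; stone quickly

Bigram counts meeting the condition (exactly 3 times):
  mind stone: 3
  quickly quickly: 3
  stone quickly: 3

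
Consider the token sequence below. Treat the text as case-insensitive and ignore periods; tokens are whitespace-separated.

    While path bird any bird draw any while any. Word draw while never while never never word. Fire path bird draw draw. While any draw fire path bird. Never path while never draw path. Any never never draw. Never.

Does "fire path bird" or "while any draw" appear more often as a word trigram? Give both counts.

"fire path bird": 2 occurrences
"while any draw": 1 occurrence

"fire path bird" (2 vs 1)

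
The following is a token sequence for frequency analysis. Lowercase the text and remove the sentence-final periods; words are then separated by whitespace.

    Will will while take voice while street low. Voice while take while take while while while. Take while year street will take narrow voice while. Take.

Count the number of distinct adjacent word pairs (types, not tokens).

26 tokens → 25 bigram windows in total.
Repeated bigrams (each contributes count−1 duplicates):
  while take: 5
  take while: 3
  voice while: 3
  while while: 2
9 duplicate windows → 25 − 9 = 16 distinct.

16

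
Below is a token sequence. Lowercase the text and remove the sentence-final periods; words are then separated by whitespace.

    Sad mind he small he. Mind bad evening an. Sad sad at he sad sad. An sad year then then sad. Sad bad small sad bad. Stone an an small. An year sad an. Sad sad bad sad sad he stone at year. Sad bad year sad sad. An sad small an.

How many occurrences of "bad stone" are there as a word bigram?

1

Scanning the 51 overlapping bigram windows for "bad stone":
  position 26–27: bad stone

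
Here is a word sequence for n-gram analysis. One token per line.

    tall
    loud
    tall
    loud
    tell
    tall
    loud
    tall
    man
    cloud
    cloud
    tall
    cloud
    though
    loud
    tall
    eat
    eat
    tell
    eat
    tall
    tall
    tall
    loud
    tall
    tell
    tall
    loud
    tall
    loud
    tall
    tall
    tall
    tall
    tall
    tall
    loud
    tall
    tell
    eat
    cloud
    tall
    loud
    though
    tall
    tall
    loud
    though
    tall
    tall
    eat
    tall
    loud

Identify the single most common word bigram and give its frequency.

"tall loud", 10 times

Bigram frequencies (highest first):
  tall loud: 10
  tall tall: 9
  loud tall: 7
  tell tall: 2
  cloud tall: 2
  tall eat: 2
  … (15 more, each ≤ 2)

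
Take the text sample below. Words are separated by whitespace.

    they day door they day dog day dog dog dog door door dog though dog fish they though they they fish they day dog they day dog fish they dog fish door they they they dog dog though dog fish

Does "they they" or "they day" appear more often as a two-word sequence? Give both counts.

"they day" (4 vs 3)

"they they": 3 occurrences
"they day": 4 occurrences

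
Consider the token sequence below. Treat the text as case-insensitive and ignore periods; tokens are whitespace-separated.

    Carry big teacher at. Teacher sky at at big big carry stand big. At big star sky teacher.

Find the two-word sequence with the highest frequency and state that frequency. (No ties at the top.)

Bigram frequencies (highest first):
  at big: 2
  carry big: 1
  big teacher: 1
  teacher at: 1
  at teacher: 1
  teacher sky: 1
  … (10 more, each ≤ 1)

"at big", 2 times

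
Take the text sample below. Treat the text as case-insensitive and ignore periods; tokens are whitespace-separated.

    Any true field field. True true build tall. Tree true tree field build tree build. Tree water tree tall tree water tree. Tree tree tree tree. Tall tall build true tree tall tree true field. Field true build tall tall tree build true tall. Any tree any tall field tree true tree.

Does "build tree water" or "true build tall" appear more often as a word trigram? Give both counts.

"true build tall" (2 vs 1)

"build tree water": 1 occurrence
"true build tall": 2 occurrences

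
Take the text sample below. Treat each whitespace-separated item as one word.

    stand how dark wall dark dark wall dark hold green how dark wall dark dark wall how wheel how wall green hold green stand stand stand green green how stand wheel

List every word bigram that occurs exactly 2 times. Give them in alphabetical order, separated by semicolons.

dark dark; green how; hold green; how dark; stand stand

Bigram counts meeting the condition (exactly 2 times):
  dark dark: 2
  green how: 2
  hold green: 2
  how dark: 2
  stand stand: 2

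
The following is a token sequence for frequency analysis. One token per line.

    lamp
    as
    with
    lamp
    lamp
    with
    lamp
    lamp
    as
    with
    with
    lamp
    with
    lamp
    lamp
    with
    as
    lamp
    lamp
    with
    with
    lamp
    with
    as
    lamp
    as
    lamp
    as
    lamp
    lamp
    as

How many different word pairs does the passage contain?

31 tokens → 30 bigram windows in total.
Repeated bigrams (each contributes count−1 duplicates):
  lamp as: 5
  lamp lamp: 5
  lamp with: 5
  with lamp: 5
  as lamp: 4
  as with: 2
  with as: 2
  with with: 2
22 duplicate windows → 30 − 22 = 8 distinct.

8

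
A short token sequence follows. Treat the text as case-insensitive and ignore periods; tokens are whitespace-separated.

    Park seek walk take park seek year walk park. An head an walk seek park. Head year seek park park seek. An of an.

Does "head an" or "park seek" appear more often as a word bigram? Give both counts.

"park seek" (3 vs 1)

"head an": 1 occurrence
"park seek": 3 occurrences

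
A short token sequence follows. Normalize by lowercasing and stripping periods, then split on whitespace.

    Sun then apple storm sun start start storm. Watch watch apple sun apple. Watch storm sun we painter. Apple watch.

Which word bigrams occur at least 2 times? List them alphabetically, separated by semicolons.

apple watch; storm sun

Bigram counts meeting the condition (at least 2 times):
  apple watch: 2
  storm sun: 2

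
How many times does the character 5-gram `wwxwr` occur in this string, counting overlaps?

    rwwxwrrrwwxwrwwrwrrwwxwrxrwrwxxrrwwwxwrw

Sliding a length-5 window over the 40 characters (36 positions):
  position 2–6: wwxwr
  position 9–13: wwxwr
  position 20–24: wwxwr
  position 35–39: wwxwr

4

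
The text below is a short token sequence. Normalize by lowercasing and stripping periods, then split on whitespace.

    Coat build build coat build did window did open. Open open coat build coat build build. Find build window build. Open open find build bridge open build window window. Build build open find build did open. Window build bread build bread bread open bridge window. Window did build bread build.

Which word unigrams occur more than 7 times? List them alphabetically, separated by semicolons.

Unigram counts meeting the condition (more than 7 times):
  build: 17
  open: 9

build; open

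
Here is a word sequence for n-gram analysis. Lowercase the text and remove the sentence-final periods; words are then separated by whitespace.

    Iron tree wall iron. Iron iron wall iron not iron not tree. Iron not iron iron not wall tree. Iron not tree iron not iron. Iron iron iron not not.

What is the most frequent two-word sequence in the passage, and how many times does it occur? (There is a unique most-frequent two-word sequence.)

"iron not", 7 times

Bigram frequencies (highest first):
  iron not: 7
  iron iron: 6
  not iron: 3
  tree iron: 3
  wall iron: 2
  not tree: 2
  … (6 more, each ≤ 1)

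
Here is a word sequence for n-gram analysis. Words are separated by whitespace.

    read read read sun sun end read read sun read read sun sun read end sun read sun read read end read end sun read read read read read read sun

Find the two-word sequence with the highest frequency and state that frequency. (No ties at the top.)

"read read", 10 times

Bigram frequencies (highest first):
  read read: 10
  read sun: 5
  sun read: 5
  read end: 3
  sun sun: 2
  end read: 2
  … (2 more, each ≤ 2)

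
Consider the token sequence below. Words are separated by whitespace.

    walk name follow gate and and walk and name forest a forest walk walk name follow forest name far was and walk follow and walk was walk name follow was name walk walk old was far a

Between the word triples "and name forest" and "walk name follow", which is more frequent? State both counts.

"walk name follow" (3 vs 1)

"and name forest": 1 occurrence
"walk name follow": 3 occurrences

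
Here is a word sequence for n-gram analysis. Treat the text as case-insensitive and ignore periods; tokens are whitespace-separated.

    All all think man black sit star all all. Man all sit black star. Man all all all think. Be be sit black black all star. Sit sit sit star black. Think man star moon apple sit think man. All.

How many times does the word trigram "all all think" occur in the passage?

Scanning the 38 overlapping trigram windows for "all all think":
  position 1–3: all all think
  position 17–19: all all think

2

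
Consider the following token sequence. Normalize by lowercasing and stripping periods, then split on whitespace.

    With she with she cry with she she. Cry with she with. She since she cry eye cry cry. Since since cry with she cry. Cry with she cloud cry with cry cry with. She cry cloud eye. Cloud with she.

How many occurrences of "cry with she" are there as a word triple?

5

Scanning the 39 overlapping trigram windows for "cry with she":
  position 5–7: cry with she
  position 9–11: cry with she
  position 22–24: cry with she
  position 26–28: cry with she
  position 33–35: cry with she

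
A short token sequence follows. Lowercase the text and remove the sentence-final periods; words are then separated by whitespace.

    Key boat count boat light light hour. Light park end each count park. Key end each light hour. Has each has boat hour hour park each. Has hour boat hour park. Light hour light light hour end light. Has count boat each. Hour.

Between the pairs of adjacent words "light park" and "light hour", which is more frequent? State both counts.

"light hour" (4 vs 1)

"light park": 1 occurrence
"light hour": 4 occurrences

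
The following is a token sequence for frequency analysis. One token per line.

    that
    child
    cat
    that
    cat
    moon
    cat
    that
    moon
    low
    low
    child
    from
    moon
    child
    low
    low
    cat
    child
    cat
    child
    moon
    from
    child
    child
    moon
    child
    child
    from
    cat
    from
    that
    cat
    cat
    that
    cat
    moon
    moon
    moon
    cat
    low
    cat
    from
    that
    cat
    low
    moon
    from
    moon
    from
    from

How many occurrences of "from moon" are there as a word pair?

Scanning the 50 overlapping bigram windows for "from moon":
  position 13–14: from moon
  position 48–49: from moon

2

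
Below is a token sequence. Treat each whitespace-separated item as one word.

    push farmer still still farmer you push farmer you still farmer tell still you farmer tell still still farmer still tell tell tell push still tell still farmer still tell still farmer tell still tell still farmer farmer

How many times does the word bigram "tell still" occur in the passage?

Scanning the 37 overlapping bigram windows for "tell still":
  position 12–13: tell still
  position 16–17: tell still
  position 26–27: tell still
  position 30–31: tell still
  position 33–34: tell still
  position 35–36: tell still

6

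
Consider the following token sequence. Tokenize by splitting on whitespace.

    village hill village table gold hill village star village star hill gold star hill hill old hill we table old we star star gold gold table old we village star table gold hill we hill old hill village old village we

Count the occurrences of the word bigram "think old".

0

Scanning the 40 overlapping bigram windows for "think old":
  (none found)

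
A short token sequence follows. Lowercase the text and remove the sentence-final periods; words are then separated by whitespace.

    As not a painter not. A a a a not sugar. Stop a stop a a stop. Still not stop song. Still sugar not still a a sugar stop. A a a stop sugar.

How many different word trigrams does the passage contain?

27

34 tokens → 32 trigram windows in total.
Repeated trigrams (each contributes count−1 duplicates):
  a a a: 3
  a a stop: 2
  stop a a: 2
  sugar stop a: 2
5 duplicate windows → 32 − 5 = 27 distinct.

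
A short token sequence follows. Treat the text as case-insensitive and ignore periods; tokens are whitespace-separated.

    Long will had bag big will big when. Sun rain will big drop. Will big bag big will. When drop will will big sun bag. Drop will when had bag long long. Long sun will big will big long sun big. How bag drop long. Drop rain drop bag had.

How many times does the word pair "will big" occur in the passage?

6

Scanning the 49 overlapping bigram windows for "will big":
  position 6–7: will big
  position 11–12: will big
  position 14–15: will big
  position 22–23: will big
  position 35–36: will big
  position 37–38: will big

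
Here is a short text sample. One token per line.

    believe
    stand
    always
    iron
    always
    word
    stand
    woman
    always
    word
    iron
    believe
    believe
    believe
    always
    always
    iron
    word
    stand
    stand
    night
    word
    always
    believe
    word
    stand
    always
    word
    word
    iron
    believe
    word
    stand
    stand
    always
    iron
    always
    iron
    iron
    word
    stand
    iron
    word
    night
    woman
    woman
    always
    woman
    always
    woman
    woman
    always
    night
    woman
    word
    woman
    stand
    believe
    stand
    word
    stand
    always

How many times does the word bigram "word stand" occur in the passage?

Scanning the 61 overlapping bigram windows for "word stand":
  position 6–7: word stand
  position 18–19: word stand
  position 25–26: word stand
  position 32–33: word stand
  position 40–41: word stand
  position 60–61: word stand

6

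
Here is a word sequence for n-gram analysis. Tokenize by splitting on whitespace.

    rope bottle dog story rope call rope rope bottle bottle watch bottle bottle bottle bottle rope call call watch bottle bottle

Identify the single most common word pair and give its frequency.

"bottle bottle", 5 times

Bigram frequencies (highest first):
  bottle bottle: 5
  rope bottle: 2
  rope call: 2
  watch bottle: 2
  bottle dog: 1
  dog story: 1
  … (7 more, each ≤ 1)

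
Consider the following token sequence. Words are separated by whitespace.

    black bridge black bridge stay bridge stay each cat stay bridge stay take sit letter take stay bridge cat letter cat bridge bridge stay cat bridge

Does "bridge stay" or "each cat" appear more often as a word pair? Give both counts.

"bridge stay": 4 occurrences
"each cat": 1 occurrence

"bridge stay" (4 vs 1)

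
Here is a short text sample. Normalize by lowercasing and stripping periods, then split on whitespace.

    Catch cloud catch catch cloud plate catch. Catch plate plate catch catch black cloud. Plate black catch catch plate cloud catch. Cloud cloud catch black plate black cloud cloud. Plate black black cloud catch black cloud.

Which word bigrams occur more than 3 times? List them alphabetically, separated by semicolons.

black cloud; catch catch; cloud catch

Bigram counts meeting the condition (more than 3 times):
  black cloud: 4
  catch catch: 4
  cloud catch: 4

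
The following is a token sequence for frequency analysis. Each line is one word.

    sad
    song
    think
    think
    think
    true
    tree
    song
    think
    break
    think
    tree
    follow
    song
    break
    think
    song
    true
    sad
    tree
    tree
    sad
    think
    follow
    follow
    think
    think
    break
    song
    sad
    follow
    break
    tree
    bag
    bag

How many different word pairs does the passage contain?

35 tokens → 34 bigram windows in total.
Repeated bigrams (each contributes count−1 duplicates):
  think think: 3
  break think: 2
  song think: 2
  think break: 2
5 duplicate windows → 34 − 5 = 29 distinct.

29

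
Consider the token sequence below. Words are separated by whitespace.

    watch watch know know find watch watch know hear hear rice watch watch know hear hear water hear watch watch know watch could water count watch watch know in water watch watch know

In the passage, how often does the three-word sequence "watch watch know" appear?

6

Scanning the 31 overlapping trigram windows for "watch watch know":
  position 1–3: watch watch know
  position 6–8: watch watch know
  position 12–14: watch watch know
  position 19–21: watch watch know
  position 26–28: watch watch know
  position 31–33: watch watch know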